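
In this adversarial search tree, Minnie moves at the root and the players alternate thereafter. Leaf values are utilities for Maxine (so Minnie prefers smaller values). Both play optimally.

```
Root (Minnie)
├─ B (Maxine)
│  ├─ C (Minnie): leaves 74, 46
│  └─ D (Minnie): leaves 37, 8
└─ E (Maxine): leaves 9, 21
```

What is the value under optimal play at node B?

46

C: min(74, 46) = 46
D: min(37, 8) = 8
B: max(46, 8) = 46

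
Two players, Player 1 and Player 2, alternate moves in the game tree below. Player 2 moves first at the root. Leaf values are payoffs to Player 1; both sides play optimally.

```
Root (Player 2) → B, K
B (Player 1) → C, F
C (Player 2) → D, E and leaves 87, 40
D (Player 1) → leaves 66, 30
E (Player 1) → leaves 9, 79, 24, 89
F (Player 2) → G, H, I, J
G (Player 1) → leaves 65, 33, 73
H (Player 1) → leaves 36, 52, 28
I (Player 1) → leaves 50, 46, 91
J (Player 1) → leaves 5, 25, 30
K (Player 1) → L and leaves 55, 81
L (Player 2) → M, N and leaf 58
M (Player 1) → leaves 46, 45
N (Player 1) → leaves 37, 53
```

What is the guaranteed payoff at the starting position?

40

D (Player 1): max(66, 30) = 66
E (Player 1): max(9, 79, 24, 89) = 89
C (Player 2): min(66, 89, 87, 40) = 40
G (Player 1): max(65, 33, 73) = 73
H (Player 1): max(36, 52, 28) = 52
I (Player 1): max(50, 46, 91) = 91
J (Player 1): max(5, 25, 30) = 30
F (Player 2): min(73, 52, 91, 30) = 30
B (Player 1): max(40, 30) = 40
M (Player 1): max(46, 45) = 46
N (Player 1): max(37, 53) = 53
L (Player 2): min(46, 53, 58) = 46
K (Player 1): max(46, 55, 81) = 81
Root (Player 2): min(40, 81) = 40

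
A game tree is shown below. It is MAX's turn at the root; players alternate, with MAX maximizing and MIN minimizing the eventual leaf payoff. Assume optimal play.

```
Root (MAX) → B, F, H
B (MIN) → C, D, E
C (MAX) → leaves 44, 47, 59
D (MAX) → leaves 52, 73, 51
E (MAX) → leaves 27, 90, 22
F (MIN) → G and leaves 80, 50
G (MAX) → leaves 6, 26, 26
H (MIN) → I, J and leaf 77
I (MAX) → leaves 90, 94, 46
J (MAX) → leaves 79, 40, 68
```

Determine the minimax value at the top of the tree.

C (MAX): max(44, 47, 59) = 59
D (MAX): max(52, 73, 51) = 73
E (MAX): max(27, 90, 22) = 90
B (MIN): min(59, 73, 90) = 59
G (MAX): max(6, 26, 26) = 26
F (MIN): min(26, 80, 50) = 26
I (MAX): max(90, 94, 46) = 94
J (MAX): max(79, 40, 68) = 79
H (MIN): min(94, 79, 77) = 77
Root (MAX): max(59, 26, 77) = 77

77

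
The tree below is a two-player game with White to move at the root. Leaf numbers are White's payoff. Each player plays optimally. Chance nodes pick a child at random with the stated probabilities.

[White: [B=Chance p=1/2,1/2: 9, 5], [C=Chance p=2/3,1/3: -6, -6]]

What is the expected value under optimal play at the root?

7

B (Chance): 1/2·9 + 1/2·5 = 7
C (Chance): 2/3·-6 + 1/3·-6 = -6
Root (White): max(7, -6) = 7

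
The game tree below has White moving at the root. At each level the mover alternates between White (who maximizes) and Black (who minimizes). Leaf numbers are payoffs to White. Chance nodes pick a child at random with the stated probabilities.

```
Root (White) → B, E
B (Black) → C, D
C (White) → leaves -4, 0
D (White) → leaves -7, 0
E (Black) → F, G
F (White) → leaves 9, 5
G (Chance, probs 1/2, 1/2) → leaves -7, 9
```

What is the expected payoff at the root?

1

C (White): max(-4, 0) = 0
D (White): max(-7, 0) = 0
B (Black): min(0, 0) = 0
F (White): max(9, 5) = 9
G (Chance): 1/2·-7 + 1/2·9 = 1
E (Black): min(9, 1) = 1
Root (White): max(0, 1) = 1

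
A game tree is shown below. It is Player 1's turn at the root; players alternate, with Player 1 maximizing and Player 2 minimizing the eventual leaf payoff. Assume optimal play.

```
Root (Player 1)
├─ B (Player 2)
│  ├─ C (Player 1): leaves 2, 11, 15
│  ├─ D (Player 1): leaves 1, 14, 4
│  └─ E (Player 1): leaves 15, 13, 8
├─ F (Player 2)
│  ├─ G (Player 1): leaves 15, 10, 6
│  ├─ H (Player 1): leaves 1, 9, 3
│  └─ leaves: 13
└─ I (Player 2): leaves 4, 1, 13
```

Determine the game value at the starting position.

14

C (Player 1): max(2, 11, 15) = 15
D (Player 1): max(1, 14, 4) = 14
E (Player 1): max(15, 13, 8) = 15
B (Player 2): min(15, 14, 15) = 14
G (Player 1): max(15, 10, 6) = 15
H (Player 1): max(1, 9, 3) = 9
F (Player 2): min(15, 9, 13) = 9
I (Player 2): min(4, 1, 13) = 1
Root (Player 1): max(14, 9, 1) = 14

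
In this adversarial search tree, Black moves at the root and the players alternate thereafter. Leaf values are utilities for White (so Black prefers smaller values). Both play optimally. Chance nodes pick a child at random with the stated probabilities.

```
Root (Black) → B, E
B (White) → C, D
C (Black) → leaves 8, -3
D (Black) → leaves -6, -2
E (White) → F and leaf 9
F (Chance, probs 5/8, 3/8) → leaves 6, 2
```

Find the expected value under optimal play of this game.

-3

C (Black): min(8, -3) = -3
D (Black): min(-6, -2) = -6
B (White): max(-3, -6) = -3
F (Chance): 5/8·6 + 3/8·2 = 4.5
E (White): max(4.5, 9) = 9
Root (Black): min(-3, 9) = -3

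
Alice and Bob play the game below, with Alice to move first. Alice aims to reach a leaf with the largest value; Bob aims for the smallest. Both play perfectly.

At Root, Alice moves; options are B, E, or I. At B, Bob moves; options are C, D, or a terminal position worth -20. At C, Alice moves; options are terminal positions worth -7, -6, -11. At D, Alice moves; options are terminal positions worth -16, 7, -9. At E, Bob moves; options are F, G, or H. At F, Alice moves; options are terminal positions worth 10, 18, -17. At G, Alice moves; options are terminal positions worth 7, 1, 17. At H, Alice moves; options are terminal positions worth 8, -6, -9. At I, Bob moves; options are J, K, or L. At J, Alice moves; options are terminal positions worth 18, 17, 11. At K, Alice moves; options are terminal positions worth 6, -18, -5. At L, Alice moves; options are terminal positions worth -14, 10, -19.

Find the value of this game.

C (Alice): max(-7, -6, -11) = -6
D (Alice): max(-16, 7, -9) = 7
B (Bob): min(-6, 7, -20) = -20
F (Alice): max(10, 18, -17) = 18
G (Alice): max(7, 1, 17) = 17
H (Alice): max(8, -6, -9) = 8
E (Bob): min(18, 17, 8) = 8
J (Alice): max(18, 17, 11) = 18
K (Alice): max(6, -18, -5) = 6
L (Alice): max(-14, 10, -19) = 10
I (Bob): min(18, 6, 10) = 6
Root (Alice): max(-20, 8, 6) = 8

8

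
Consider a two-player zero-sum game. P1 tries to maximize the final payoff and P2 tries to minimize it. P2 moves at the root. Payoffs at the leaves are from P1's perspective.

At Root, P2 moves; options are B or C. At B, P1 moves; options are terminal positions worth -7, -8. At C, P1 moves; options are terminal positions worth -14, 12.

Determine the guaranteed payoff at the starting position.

B (P1): max(-7, -8) = -7
C (P1): max(-14, 12) = 12
Root (P2): min(-7, 12) = -7

-7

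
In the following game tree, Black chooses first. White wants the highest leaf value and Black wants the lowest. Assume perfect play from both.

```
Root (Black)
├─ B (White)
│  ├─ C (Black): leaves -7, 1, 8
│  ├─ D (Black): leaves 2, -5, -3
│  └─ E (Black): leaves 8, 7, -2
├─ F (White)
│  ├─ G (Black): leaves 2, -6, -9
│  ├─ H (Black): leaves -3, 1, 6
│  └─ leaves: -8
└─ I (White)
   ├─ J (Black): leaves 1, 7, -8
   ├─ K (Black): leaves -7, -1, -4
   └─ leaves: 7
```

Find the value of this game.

C (Black): min(-7, 1, 8) = -7
D (Black): min(2, -5, -3) = -5
E (Black): min(8, 7, -2) = -2
B (White): max(-7, -5, -2) = -2
G (Black): min(2, -6, -9) = -9
H (Black): min(-3, 1, 6) = -3
F (White): max(-9, -3, -8) = -3
J (Black): min(1, 7, -8) = -8
K (Black): min(-7, -1, -4) = -7
I (White): max(-8, -7, 7) = 7
Root (Black): min(-2, -3, 7) = -3

-3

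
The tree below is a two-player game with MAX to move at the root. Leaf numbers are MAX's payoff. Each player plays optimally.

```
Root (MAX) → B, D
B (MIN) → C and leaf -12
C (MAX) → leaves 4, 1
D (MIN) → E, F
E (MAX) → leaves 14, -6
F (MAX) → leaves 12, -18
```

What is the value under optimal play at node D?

12

E: max(14, -6) = 14
F: max(12, -18) = 12
D: min(14, 12) = 12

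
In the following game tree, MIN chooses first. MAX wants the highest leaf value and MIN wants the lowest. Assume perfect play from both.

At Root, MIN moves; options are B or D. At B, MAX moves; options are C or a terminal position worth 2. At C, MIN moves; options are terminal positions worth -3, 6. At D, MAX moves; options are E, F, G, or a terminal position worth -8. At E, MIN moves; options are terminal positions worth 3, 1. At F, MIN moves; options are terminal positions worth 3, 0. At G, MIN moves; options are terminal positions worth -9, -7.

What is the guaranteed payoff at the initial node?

C (MIN): min(-3, 6) = -3
B (MAX): max(-3, 2) = 2
E (MIN): min(3, 1) = 1
F (MIN): min(3, 0) = 0
G (MIN): min(-9, -7) = -9
D (MAX): max(1, 0, -9, -8) = 1
Root (MIN): min(2, 1) = 1

1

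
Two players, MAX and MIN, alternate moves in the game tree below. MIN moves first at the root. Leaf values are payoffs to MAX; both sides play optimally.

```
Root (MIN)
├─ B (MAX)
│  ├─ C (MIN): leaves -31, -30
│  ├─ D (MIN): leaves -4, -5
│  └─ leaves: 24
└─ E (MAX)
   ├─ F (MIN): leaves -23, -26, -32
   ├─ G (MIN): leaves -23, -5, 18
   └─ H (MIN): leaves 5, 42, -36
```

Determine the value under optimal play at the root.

C (MIN): min(-31, -30) = -31
D (MIN): min(-4, -5) = -5
B (MAX): max(-31, -5, 24) = 24
F (MIN): min(-23, -26, -32) = -32
G (MIN): min(-23, -5, 18) = -23
H (MIN): min(5, 42, -36) = -36
E (MAX): max(-32, -23, -36) = -23
Root (MIN): min(24, -23) = -23

-23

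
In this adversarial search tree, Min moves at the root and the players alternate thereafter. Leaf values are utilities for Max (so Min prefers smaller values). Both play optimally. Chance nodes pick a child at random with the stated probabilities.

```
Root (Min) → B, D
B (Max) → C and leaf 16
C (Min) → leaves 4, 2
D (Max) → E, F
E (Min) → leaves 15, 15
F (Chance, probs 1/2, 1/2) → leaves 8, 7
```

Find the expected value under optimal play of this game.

15

C (Min): min(4, 2) = 2
B (Max): max(2, 16) = 16
E (Min): min(15, 15) = 15
F (Chance): 1/2·8 + 1/2·7 = 7.5
D (Max): max(15, 7.5) = 15
Root (Min): min(16, 15) = 15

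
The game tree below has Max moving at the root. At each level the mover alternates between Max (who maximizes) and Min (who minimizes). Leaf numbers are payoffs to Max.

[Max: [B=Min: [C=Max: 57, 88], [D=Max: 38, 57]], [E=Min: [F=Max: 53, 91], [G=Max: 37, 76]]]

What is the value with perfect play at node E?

76

F: max(53, 91) = 91
G: max(37, 76) = 76
E: min(91, 76) = 76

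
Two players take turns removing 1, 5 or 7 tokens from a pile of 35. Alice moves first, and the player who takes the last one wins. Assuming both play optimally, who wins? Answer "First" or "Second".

Compute winning (W) and losing (L) positions by backward induction:
i:   0  1  2  3  4  5  6  7  8  9 10 11 12 13 14 15 16 17 18 19 20 21 22 23 24 25 26 27 28 29 30 31 32 33 34 35
     L  W  L  W  L  W  L  W  L  W  L  W  L  W  L  W  L  W  L  W  L  W  L  W  L  W  L  W  L  W  L  W  L  W  L  W
Position 35 is W, so the first player wins.

First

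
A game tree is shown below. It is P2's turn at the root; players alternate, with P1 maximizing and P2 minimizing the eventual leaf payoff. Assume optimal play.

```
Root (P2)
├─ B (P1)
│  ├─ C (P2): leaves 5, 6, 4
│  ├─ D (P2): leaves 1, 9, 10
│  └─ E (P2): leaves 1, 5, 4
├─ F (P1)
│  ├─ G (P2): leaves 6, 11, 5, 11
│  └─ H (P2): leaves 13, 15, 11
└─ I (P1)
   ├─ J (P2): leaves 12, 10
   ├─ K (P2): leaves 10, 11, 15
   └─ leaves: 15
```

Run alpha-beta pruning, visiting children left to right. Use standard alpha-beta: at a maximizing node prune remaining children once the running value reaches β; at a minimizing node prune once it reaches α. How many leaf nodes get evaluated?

C [α=-∞,β=+∞]: v=4
D [α=4,β=+∞]: v=1 after child 1 ≤ α → α-cutoff, skip 2
E [α=4,β=+∞]: v=1 after child 1 ≤ α → α-cutoff, skip 2
B [α=-∞,β=+∞]: v=4
G [α=-∞,β=4]: v=5
F [α=-∞,β=4]: v=5 after child 1 ≥ β → β-cutoff, skip 1
J [α=-∞,β=4]: v=10
I [α=-∞,β=4]: v=10 after child 1 ≥ β → β-cutoff, skip 2
Root [α=-∞,β=+∞]: v=4
Leaves evaluated: 11 of 22.

11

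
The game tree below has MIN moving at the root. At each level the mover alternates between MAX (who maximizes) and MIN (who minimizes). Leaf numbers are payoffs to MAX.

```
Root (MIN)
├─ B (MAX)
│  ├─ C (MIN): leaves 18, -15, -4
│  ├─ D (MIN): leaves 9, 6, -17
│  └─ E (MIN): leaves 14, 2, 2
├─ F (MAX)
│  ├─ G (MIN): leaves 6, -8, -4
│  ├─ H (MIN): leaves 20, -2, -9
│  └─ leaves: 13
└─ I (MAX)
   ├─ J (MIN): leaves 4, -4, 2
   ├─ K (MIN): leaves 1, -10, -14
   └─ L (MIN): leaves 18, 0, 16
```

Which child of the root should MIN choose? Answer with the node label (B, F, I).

C (MIN): min(18, -15, -4) = -15
D (MIN): min(9, 6, -17) = -17
E (MIN): min(14, 2, 2) = 2
B (MAX): max(-15, -17, 2) = 2
G (MIN): min(6, -8, -4) = -8
H (MIN): min(20, -2, -9) = -9
F (MAX): max(-8, -9, 13) = 13
J (MIN): min(4, -4, 2) = -4
K (MIN): min(1, -10, -14) = -14
L (MIN): min(18, 0, 16) = 0
I (MAX): max(-4, -14, 0) = 0
Root (MIN): min(2, 13, 0) = 0
MIN picks the child with the lowest value: I (value 0).

I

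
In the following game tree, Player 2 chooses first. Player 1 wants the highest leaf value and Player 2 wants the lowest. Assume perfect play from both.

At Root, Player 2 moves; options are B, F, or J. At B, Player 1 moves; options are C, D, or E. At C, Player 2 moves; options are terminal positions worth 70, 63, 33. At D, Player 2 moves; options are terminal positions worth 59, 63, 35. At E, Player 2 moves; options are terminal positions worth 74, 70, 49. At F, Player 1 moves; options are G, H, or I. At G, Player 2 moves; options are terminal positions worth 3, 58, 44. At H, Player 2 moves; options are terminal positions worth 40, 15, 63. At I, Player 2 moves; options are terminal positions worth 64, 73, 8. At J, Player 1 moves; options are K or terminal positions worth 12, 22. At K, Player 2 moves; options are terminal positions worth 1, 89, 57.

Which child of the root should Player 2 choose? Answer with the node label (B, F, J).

C (Player 2): min(70, 63, 33) = 33
D (Player 2): min(59, 63, 35) = 35
E (Player 2): min(74, 70, 49) = 49
B (Player 1): max(33, 35, 49) = 49
G (Player 2): min(3, 58, 44) = 3
H (Player 2): min(40, 15, 63) = 15
I (Player 2): min(64, 73, 8) = 8
F (Player 1): max(3, 15, 8) = 15
K (Player 2): min(1, 89, 57) = 1
J (Player 1): max(1, 12, 22) = 22
Root (Player 2): min(49, 15, 22) = 15
Player 2 picks the child with the lowest value: F (value 15).

F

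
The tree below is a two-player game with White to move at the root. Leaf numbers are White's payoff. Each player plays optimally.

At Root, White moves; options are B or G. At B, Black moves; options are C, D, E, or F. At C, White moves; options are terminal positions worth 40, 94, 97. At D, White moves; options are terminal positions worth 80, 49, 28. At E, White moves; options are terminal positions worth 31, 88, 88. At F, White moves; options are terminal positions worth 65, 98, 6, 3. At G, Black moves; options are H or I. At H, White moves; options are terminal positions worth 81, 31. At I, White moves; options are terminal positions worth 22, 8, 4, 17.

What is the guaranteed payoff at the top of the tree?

80

C (White): max(40, 94, 97) = 97
D (White): max(80, 49, 28) = 80
E (White): max(31, 88, 88) = 88
F (White): max(65, 98, 6, 3) = 98
B (Black): min(97, 80, 88, 98) = 80
H (White): max(81, 31) = 81
I (White): max(22, 8, 4, 17) = 22
G (Black): min(81, 22) = 22
Root (White): max(80, 22) = 80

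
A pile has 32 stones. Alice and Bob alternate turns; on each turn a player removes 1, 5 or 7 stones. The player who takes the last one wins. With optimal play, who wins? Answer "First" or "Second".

W/L table (W = player to move can force a win):
i:   0  1  2  3  4  5  6  7  8  9 10 11 12 13 14 15 16 17 18 19 20 21 22 23 24 25 26 27 28 29 30 31 32
     L  W  L  W  L  W  L  W  L  W  L  W  L  W  L  W  L  W  L  W  L  W  L  W  L  W  L  W  L  W  L  W  L
Position 32 is L, so the second player wins.

Second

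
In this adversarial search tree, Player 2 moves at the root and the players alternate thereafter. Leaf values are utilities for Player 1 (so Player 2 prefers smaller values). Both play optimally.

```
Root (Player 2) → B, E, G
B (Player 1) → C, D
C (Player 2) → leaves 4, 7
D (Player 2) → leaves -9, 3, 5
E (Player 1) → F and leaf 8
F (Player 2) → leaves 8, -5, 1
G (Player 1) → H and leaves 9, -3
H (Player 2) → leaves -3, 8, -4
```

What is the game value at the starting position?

4

C (Player 2): min(4, 7) = 4
D (Player 2): min(-9, 3, 5) = -9
B (Player 1): max(4, -9) = 4
F (Player 2): min(8, -5, 1) = -5
E (Player 1): max(-5, 8) = 8
H (Player 2): min(-3, 8, -4) = -4
G (Player 1): max(-4, 9, -3) = 9
Root (Player 2): min(4, 8, 9) = 4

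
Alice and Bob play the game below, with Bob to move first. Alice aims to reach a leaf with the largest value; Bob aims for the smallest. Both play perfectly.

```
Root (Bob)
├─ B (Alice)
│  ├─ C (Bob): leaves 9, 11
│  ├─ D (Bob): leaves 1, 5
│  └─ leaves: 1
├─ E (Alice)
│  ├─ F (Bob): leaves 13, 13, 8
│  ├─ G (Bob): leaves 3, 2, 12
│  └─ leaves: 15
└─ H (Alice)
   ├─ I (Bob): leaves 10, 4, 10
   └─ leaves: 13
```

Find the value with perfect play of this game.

9

C (Bob): min(9, 11) = 9
D (Bob): min(1, 5) = 1
B (Alice): max(9, 1, 1) = 9
F (Bob): min(13, 13, 8) = 8
G (Bob): min(3, 2, 12) = 2
E (Alice): max(8, 2, 15) = 15
I (Bob): min(10, 4, 10) = 4
H (Alice): max(4, 13) = 13
Root (Bob): min(9, 15, 13) = 9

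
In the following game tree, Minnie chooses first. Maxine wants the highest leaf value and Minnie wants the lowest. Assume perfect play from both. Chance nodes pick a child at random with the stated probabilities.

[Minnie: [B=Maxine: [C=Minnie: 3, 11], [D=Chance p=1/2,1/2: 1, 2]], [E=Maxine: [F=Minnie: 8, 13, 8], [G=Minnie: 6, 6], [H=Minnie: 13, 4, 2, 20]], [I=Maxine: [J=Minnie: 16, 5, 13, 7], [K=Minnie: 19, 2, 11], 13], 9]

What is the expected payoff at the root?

C (Minnie): min(3, 11) = 3
D (Chance): 1/2·1 + 1/2·2 = 1.5
B (Maxine): max(3, 1.5) = 3
F (Minnie): min(8, 13, 8) = 8
G (Minnie): min(6, 6) = 6
H (Minnie): min(13, 4, 2, 20) = 2
E (Maxine): max(8, 6, 2) = 8
J (Minnie): min(16, 5, 13, 7) = 5
K (Minnie): min(19, 2, 11) = 2
I (Maxine): max(5, 2, 13) = 13
Root (Minnie): min(3, 8, 13, 9) = 3

3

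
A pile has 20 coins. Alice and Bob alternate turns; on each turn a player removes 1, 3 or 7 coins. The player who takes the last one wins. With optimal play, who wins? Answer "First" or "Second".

i:   0  1  2  3  4  5  6  7  8  9 10 11 12 13 14 15 16 17 18 19 20
     L  W  L  W  L  W  L  W  L  W  L  W  L  W  L  W  L  W  L  W  L
Position 20 is L, so the second player wins.

Second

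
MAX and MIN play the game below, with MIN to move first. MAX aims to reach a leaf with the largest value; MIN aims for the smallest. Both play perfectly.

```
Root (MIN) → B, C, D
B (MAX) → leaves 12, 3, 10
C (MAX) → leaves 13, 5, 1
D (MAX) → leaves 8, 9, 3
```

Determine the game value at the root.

9

B (MAX): max(12, 3, 10) = 12
C (MAX): max(13, 5, 1) = 13
D (MAX): max(8, 9, 3) = 9
Root (MIN): min(12, 13, 9) = 9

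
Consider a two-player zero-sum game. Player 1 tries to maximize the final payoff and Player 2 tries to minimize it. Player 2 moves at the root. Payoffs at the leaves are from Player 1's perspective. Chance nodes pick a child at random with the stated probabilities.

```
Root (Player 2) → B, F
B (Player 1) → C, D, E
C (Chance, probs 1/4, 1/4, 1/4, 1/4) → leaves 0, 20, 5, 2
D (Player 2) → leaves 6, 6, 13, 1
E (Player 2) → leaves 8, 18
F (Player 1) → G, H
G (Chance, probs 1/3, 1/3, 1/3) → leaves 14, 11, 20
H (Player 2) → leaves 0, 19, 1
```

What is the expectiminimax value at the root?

8

C (Chance): 1/4·0 + 1/4·20 + 1/4·5 + 1/4·2 = 6.75
D (Player 2): min(6, 6, 13, 1) = 1
E (Player 2): min(8, 18) = 8
B (Player 1): max(6.75, 1, 8) = 8
G (Chance): 1/3·14 + 1/3·11 + 1/3·20 = 15
H (Player 2): min(0, 19, 1) = 0
F (Player 1): max(15, 0) = 15
Root (Player 2): min(8, 15) = 8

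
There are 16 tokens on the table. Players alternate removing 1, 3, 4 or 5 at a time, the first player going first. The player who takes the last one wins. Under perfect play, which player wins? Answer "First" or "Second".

Compute winning (W) and losing (L) positions by backward induction:
i:   0  1  2  3  4  5  6  7  8  9 10 11 12 13 14 15 16
     L  W  L  W  W  W  W  W  L  W  L  W  W  W  W  W  L
Position 16 is L, so the second player wins.

Second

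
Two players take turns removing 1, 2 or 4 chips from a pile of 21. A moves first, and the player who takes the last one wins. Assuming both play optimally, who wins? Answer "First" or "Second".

Second

W/L table (W = player to move can force a win):
i:   0  1  2  3  4  5  6  7  8  9 10 11 12 13 14 15 16 17 18 19 20 21
     L  W  W  L  W  W  L  W  W  L  W  W  L  W  W  L  W  W  L  W  W  L
Position 21 is L, so the second player wins.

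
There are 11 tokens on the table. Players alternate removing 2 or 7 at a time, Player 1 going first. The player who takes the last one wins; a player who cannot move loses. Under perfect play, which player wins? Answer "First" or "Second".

First

Mark each pile size as W (mover wins) or L (mover loses):
i:   0  1  2  3  4  5  6  7  8  9 10 11
     L  L  W  W  L  L  W  W  W  L  L  W
Position 11 is W, so the first player wins.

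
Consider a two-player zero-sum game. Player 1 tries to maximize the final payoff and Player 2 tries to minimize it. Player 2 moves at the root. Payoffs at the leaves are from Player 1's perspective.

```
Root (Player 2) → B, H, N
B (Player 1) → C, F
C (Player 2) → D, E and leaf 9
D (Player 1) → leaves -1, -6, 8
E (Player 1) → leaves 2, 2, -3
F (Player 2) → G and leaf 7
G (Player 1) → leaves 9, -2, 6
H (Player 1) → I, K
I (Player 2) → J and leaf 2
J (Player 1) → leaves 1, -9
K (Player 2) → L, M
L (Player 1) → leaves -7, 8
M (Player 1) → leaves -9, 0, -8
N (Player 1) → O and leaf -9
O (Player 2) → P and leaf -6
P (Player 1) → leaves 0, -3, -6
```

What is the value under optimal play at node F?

7

G: max(9, -2, 6) = 9
F: min(9, 7) = 7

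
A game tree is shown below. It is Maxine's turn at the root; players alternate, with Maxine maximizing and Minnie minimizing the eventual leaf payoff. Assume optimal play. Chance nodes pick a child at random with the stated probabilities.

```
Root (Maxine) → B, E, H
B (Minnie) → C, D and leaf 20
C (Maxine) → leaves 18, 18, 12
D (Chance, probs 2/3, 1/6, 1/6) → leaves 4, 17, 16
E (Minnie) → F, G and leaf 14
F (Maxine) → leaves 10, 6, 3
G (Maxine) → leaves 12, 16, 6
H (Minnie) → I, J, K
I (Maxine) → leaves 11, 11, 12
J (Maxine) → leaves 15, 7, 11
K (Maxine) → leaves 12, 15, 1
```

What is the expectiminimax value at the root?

C (Maxine): max(18, 18, 12) = 18
D (Chance): 2/3·4 + 1/6·17 + 1/6·16 = 8.17
B (Minnie): min(18, 8.17, 20) = 8.17
F (Maxine): max(10, 6, 3) = 10
G (Maxine): max(12, 16, 6) = 16
E (Minnie): min(10, 16, 14) = 10
I (Maxine): max(11, 11, 12) = 12
J (Maxine): max(15, 7, 11) = 15
K (Maxine): max(12, 15, 1) = 15
H (Minnie): min(12, 15, 15) = 12
Root (Maxine): max(8.17, 10, 12) = 12

12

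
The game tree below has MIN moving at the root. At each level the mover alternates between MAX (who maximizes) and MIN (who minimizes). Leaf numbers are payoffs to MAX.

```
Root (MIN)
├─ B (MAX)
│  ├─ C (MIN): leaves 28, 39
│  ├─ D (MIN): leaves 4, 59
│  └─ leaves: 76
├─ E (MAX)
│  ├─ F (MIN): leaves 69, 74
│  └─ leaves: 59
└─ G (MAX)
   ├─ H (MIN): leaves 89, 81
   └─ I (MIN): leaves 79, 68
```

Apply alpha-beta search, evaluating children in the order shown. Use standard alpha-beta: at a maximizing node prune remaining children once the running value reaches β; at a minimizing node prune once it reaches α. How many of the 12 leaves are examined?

C [α=-∞,β=+∞]: v=28
D [α=28,β=+∞]: v=4 after child 1 ≤ α → α-cutoff, skip 1
B [α=-∞,β=+∞]: v=76
F [α=-∞,β=76]: v=69
E [α=-∞,β=76]: v=69
H [α=-∞,β=69]: v=81
G [α=-∞,β=69]: v=81 after child 1 ≥ β → β-cutoff, skip 1
Root [α=-∞,β=+∞]: v=69
Leaves evaluated: 9 of 12.

9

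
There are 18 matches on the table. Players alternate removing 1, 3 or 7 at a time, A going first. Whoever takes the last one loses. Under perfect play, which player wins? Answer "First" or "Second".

i:   0  1  2  3  4  5  6  7  8  9 10 11 12 13 14 15 16 17 18
     W  L  W  L  W  L  W  L  W  L  W  L  W  L  W  L  W  L  W
Position 18 is W, so the first player wins.

First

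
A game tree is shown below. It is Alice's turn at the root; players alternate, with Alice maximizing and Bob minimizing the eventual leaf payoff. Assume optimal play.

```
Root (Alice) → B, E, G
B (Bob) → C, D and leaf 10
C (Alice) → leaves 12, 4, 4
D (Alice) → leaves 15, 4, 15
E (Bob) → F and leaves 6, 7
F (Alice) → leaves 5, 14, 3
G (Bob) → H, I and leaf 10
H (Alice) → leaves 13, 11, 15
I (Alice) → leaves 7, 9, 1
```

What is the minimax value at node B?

C: max(12, 4, 4) = 12
D: max(15, 4, 15) = 15
B: min(12, 15, 10) = 10

10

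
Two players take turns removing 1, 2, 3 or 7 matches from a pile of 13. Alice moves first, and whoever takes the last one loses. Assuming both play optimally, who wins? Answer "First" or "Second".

Second

Mark each pile size as W (mover wins) or L (mover loses):
i:   0  1  2  3  4  5  6  7  8  9 10 11 12 13
     W  L  W  W  W  L  W  W  W  L  W  W  W  L
Position 13 is L, so the second player wins.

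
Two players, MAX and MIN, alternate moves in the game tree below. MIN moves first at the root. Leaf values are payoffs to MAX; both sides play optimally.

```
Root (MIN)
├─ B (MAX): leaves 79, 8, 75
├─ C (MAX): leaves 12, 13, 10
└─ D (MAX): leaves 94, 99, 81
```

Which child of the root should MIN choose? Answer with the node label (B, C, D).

B (MAX): max(79, 8, 75) = 79
C (MAX): max(12, 13, 10) = 13
D (MAX): max(94, 99, 81) = 99
Root (MIN): min(79, 13, 99) = 13
MIN picks the child with the lowest value: C (value 13).

C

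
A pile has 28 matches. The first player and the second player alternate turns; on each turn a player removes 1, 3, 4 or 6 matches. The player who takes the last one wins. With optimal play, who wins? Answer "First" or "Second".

i:   0  1  2  3  4  5  6  7  8  9 10 11 12 13 14 15 16 17 18 19 20 21 22 23 24 25 26 27 28
     L  W  L  W  W  W  W  L  W  L  W  W  W  W  L  W  L  W  W  W  W  L  W  L  W  W  W  W  L
Position 28 is L, so the second player wins.

Second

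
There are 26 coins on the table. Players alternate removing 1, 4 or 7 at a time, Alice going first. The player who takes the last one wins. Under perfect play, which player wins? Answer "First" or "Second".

Compute winning (W) and losing (L) positions by backward induction:
i:   0  1  2  3  4  5  6  7  8  9 10 11 12 13 14 15 16 17 18 19 20 21 22 23 24 25 26
     L  W  L  W  W  L  W  W  L  W  L  W  W  L  W  W  L  W  L  W  W  L  W  W  L  W  L
Position 26 is L, so the second player wins.

Second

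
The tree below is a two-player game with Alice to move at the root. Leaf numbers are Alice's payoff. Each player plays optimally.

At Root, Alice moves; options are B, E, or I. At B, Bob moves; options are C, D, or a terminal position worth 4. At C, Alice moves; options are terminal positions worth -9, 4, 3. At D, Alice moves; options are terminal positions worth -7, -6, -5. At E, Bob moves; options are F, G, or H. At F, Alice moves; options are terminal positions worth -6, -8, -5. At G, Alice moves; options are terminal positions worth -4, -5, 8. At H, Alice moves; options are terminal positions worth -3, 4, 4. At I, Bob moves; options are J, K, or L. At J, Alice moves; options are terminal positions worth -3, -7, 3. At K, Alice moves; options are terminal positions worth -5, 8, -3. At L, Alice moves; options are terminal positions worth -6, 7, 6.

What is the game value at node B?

C: max(-9, 4, 3) = 4
D: max(-7, -6, -5) = -5
B: min(4, -5, 4) = -5

-5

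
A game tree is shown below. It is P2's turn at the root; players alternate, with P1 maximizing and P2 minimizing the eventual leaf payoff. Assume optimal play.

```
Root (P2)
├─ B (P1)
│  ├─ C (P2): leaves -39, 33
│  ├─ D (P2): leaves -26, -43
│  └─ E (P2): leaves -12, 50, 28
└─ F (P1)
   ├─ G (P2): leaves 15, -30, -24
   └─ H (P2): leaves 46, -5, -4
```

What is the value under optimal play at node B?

-12

C: min(-39, 33) = -39
D: min(-26, -43) = -43
E: min(-12, 50, 28) = -12
B: max(-39, -43, -12) = -12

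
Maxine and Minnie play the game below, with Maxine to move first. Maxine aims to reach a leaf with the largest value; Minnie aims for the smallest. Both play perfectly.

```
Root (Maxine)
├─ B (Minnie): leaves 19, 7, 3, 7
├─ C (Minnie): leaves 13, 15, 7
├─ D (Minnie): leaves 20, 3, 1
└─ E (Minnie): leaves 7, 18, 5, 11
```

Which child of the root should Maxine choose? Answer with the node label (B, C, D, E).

C

B (Minnie): min(19, 7, 3, 7) = 3
C (Minnie): min(13, 15, 7) = 7
D (Minnie): min(20, 3, 1) = 1
E (Minnie): min(7, 18, 5, 11) = 5
Root (Maxine): max(3, 7, 1, 5) = 7
Maxine picks the child with the highest value: C (value 7).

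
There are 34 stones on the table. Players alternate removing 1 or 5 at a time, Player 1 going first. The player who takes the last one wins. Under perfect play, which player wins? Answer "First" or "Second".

Positions where the player to move wins (W) vs loses (L):
i:   0  1  2  3  4  5  6  7  8  9 10 11 12 13 14 15 16 17 18 19 20 21 22 23 24 25 26 27 28 29 30 31 32 33 34
     L  W  L  W  L  W  L  W  L  W  L  W  L  W  L  W  L  W  L  W  L  W  L  W  L  W  L  W  L  W  L  W  L  W  L
Position 34 is L, so the second player wins.

Second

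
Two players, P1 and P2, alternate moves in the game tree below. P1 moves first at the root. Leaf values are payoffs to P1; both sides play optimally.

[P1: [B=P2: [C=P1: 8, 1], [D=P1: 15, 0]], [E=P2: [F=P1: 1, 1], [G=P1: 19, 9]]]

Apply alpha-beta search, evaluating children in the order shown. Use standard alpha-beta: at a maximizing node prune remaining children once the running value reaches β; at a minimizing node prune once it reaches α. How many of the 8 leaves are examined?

5

C [α=-∞,β=+∞]: v=8
D [α=-∞,β=8]: v=15 after child 1 ≥ β → β-cutoff, skip 1
B [α=-∞,β=+∞]: v=8
F [α=8,β=+∞]: v=1
E [α=8,β=+∞]: v=1 after child 1 ≤ α → α-cutoff, skip 1
Root [α=-∞,β=+∞]: v=8
Leaves evaluated: 5 of 8.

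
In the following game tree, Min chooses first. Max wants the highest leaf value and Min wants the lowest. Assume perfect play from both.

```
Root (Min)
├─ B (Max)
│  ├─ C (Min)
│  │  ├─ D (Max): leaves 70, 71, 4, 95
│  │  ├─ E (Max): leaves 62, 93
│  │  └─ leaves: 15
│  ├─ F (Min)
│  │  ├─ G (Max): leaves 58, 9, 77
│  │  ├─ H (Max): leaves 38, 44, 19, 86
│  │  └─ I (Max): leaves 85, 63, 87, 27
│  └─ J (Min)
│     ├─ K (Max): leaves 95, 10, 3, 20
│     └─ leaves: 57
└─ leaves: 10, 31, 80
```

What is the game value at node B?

D: max(70, 71, 4, 95) = 95
E: max(62, 93) = 93
C: min(95, 93, 15) = 15
G: max(58, 9, 77) = 77
H: max(38, 44, 19, 86) = 86
I: max(85, 63, 87, 27) = 87
F: min(77, 86, 87) = 77
K: max(95, 10, 3, 20) = 95
J: min(95, 57) = 57
B: max(15, 77, 57) = 77

77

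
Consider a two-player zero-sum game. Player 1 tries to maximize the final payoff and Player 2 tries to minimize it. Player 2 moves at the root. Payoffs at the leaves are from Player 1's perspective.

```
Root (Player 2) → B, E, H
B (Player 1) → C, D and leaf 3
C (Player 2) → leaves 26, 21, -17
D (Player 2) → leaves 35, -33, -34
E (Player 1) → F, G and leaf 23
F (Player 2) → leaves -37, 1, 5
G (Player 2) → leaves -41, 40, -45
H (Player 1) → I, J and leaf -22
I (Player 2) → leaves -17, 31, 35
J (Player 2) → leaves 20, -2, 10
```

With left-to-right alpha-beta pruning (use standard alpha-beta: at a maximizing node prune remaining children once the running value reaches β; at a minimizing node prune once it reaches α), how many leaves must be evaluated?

18

C [α=-∞,β=+∞]: v=-17
D [α=-17,β=+∞]: v=-33 after child 2 ≤ α → α-cutoff, skip 1
B [α=-∞,β=+∞]: v=3
F [α=-∞,β=3]: v=-37
G [α=-37,β=3]: v=-41 after child 1 ≤ α → α-cutoff, skip 2
E [α=-∞,β=3]: v=23
I [α=-∞,β=3]: v=-17
J [α=-17,β=3]: v=-2
H [α=-∞,β=3]: v=-2
Root [α=-∞,β=+∞]: v=-2
Leaves evaluated: 18 of 21.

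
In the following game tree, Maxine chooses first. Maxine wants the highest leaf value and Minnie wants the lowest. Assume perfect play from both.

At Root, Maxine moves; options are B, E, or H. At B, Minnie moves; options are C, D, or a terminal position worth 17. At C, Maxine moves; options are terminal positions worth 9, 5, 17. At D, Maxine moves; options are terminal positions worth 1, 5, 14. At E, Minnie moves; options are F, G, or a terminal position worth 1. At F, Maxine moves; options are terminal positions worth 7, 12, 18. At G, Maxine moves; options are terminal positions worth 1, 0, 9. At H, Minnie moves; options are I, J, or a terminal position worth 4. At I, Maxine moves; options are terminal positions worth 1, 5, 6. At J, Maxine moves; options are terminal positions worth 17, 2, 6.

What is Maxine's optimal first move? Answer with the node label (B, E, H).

B

C (Maxine): max(9, 5, 17) = 17
D (Maxine): max(1, 5, 14) = 14
B (Minnie): min(17, 14, 17) = 14
F (Maxine): max(7, 12, 18) = 18
G (Maxine): max(1, 0, 9) = 9
E (Minnie): min(18, 9, 1) = 1
I (Maxine): max(1, 5, 6) = 6
J (Maxine): max(17, 2, 6) = 17
H (Minnie): min(6, 17, 4) = 4
Root (Maxine): max(14, 1, 4) = 14
Maxine picks the child with the highest value: B (value 14).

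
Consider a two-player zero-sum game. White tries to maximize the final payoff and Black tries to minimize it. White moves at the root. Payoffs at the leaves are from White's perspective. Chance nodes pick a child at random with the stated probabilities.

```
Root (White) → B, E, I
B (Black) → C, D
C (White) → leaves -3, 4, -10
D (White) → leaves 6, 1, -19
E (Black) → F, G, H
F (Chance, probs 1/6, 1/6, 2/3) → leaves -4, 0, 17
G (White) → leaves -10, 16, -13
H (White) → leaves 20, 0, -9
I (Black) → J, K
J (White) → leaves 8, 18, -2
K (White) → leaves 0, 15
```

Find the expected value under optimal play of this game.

C (White): max(-3, 4, -10) = 4
D (White): max(6, 1, -19) = 6
B (Black): min(4, 6) = 4
F (Chance): 1/6·-4 + 1/6·0 + 2/3·17 = 10.67
G (White): max(-10, 16, -13) = 16
H (White): max(20, 0, -9) = 20
E (Black): min(10.67, 16, 20) = 10.67
J (White): max(8, 18, -2) = 18
K (White): max(0, 15) = 15
I (Black): min(18, 15) = 15
Root (White): max(4, 10.67, 15) = 15

15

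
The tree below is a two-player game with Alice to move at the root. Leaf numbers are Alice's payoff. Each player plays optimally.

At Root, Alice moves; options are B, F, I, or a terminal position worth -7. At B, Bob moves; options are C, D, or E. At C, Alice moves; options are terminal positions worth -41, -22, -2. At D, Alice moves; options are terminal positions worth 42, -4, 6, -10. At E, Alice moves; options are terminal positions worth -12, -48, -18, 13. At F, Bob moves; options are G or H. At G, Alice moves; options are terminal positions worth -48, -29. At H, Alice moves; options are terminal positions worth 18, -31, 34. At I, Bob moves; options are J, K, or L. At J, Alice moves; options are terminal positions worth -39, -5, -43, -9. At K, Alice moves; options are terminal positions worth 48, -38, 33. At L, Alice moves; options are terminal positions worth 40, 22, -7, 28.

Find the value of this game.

-2

C (Alice): max(-41, -22, -2) = -2
D (Alice): max(42, -4, 6, -10) = 42
E (Alice): max(-12, -48, -18, 13) = 13
B (Bob): min(-2, 42, 13) = -2
G (Alice): max(-48, -29) = -29
H (Alice): max(18, -31, 34) = 34
F (Bob): min(-29, 34) = -29
J (Alice): max(-39, -5, -43, -9) = -5
K (Alice): max(48, -38, 33) = 48
L (Alice): max(40, 22, -7, 28) = 40
I (Bob): min(-5, 48, 40) = -5
Root (Alice): max(-2, -29, -5, -7) = -2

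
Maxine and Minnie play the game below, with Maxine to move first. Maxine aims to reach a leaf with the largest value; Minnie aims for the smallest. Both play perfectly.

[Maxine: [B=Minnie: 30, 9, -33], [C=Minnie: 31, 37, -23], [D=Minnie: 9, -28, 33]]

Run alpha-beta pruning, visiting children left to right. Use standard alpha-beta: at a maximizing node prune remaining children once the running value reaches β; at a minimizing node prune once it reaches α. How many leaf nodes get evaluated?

8

B [α=-∞,β=+∞]: v=-33
C [α=-33,β=+∞]: v=-23
D [α=-23,β=+∞]: v=-28 after child 2 ≤ α → α-cutoff, skip 1
Root [α=-∞,β=+∞]: v=-23
Leaves evaluated: 8 of 9.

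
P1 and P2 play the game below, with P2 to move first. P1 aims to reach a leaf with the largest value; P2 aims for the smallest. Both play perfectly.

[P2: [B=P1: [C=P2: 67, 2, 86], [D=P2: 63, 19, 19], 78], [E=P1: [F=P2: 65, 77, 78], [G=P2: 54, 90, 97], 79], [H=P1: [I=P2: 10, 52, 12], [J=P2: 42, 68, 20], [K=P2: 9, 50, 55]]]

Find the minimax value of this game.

C (P2): min(67, 2, 86) = 2
D (P2): min(63, 19, 19) = 19
B (P1): max(2, 19, 78) = 78
F (P2): min(65, 77, 78) = 65
G (P2): min(54, 90, 97) = 54
E (P1): max(65, 54, 79) = 79
I (P2): min(10, 52, 12) = 10
J (P2): min(42, 68, 20) = 20
K (P2): min(9, 50, 55) = 9
H (P1): max(10, 20, 9) = 20
Root (P2): min(78, 79, 20) = 20

20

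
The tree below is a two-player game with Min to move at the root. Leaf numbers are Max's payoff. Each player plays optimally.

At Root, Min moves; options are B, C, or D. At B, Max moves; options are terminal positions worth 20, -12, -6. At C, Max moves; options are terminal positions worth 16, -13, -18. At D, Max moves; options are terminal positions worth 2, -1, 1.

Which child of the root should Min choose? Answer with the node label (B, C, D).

B (Max): max(20, -12, -6) = 20
C (Max): max(16, -13, -18) = 16
D (Max): max(2, -1, 1) = 2
Root (Min): min(20, 16, 2) = 2
Min picks the child with the lowest value: D (value 2).

D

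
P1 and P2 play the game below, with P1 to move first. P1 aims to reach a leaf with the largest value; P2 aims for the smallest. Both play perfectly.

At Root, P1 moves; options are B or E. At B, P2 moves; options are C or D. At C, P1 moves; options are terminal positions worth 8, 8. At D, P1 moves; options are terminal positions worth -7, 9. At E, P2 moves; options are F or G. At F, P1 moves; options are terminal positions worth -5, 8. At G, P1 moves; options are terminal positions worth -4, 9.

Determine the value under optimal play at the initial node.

8

C (P1): max(8, 8) = 8
D (P1): max(-7, 9) = 9
B (P2): min(8, 9) = 8
F (P1): max(-5, 8) = 8
G (P1): max(-4, 9) = 9
E (P2): min(8, 9) = 8
Root (P1): max(8, 8) = 8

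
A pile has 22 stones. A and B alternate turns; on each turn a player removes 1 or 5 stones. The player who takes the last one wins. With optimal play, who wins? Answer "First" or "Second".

Compute winning (W) and losing (L) positions by backward induction:
i:   0  1  2  3  4  5  6  7  8  9 10 11 12 13 14 15 16 17 18 19 20 21 22
     L  W  L  W  L  W  L  W  L  W  L  W  L  W  L  W  L  W  L  W  L  W  L
Position 22 is L, so the second player wins.

Second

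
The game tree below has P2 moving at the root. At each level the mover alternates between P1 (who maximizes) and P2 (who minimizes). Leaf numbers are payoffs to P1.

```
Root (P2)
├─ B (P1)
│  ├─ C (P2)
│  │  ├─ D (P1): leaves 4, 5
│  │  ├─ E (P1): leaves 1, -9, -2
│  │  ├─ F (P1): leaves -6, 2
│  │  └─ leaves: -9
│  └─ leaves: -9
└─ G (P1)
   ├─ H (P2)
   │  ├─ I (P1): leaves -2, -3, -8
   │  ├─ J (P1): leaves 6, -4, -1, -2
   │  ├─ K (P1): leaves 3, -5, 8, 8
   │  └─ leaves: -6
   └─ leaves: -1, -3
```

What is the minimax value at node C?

D: max(4, 5) = 5
E: max(1, -9, -2) = 1
F: max(-6, 2) = 2
C: min(5, 1, 2, -9) = -9

-9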